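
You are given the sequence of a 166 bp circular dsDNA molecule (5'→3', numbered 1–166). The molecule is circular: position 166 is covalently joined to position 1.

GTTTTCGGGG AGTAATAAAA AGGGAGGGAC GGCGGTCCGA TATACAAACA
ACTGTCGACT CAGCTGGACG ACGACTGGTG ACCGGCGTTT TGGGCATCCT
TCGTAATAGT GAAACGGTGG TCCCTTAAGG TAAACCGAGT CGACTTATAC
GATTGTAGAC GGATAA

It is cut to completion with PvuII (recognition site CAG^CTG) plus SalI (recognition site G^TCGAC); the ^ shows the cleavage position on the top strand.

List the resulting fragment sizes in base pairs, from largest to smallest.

The PvuII site (CAGCTG) starts at position 61.
PvuII cuts after base 3 of each site, so after position 63.
SalI sites (GTCGAC) start at positions 54, 139.
SalI cuts after the first base of each site, so after positions 54, 139.
Combined cut positions: 54, 63, 139.
Circular molecule, 3 cuts → 3 fragments:
  55–63 → 9 bp
  64–139 → 76 bp
  140–166 then 1–54 → 27 + 54 = 81 bp
Sorted largest to smallest: 81, 76, 9 bp.

81, 76, 9 bp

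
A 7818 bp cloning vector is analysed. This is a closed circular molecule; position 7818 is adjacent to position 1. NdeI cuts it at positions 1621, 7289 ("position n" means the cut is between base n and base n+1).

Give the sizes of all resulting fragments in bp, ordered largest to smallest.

5668, 2150 bp

Circular molecule, 2 cuts → 2 fragments:
  7289 − 1621 = 5668 bp
  wrap: 7818 − 7289 + 1621 = 2150 bp
Sorted largest to smallest: 5668, 2150 bp.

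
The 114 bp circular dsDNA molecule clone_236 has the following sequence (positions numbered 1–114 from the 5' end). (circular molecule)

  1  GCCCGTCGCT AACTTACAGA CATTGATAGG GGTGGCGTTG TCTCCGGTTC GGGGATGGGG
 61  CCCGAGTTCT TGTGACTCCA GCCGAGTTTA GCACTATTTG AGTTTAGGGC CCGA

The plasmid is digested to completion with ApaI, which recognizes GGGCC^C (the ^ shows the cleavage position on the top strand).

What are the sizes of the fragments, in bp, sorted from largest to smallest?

ApaI sites (GGGCCC) start at positions 58, 107.
ApaI cuts after base 5 of each site (before the last base), so after positions 62, 111.
Circular molecule, 2 cuts → 2 fragments:
  63–111 → 49 bp
  112–114 then 1–62 → 3 + 62 = 65 bp
Sorted largest to smallest: 65, 49 bp.

65, 49 bp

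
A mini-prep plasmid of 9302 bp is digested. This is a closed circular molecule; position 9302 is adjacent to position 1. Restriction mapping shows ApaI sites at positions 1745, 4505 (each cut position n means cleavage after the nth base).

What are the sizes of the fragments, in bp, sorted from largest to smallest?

6542, 2760 bp

Circular molecule, 2 cuts → 2 fragments:
  4505 − 1745 = 2760 bp
  wrap: 9302 − 4505 + 1745 = 6542 bp
Sorted largest to smallest: 6542, 2760 bp.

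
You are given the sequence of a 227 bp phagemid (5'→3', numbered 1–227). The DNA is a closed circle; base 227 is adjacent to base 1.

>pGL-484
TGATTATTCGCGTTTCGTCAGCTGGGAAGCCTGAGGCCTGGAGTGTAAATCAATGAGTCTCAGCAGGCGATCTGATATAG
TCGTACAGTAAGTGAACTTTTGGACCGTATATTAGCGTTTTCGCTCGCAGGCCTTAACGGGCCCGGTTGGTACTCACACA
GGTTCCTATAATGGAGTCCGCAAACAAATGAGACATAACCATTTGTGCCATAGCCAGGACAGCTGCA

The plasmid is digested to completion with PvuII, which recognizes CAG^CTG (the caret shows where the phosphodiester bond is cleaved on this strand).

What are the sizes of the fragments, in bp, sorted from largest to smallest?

PvuII sites (CAGCTG) start at positions 19, 220.
PvuII cuts after base 3 of each site, so after positions 21, 222.
Circular molecule, 2 cuts → 2 fragments:
  22–222 → 201 bp
  223–227 then 1–21 → 5 + 21 = 26 bp
Sorted largest to smallest: 201, 26 bp.

201, 26 bp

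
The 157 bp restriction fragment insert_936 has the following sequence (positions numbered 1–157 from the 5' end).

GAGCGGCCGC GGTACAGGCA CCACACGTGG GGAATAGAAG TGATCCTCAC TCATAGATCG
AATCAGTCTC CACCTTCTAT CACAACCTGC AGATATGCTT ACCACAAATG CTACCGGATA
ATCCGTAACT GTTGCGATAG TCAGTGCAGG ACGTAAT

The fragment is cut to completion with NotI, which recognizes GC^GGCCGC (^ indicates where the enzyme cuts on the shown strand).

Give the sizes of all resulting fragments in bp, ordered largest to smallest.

153, 4 bp

The NotI site (GCGGCCGC) starts at position 3.
NotI cuts after base 2 of each site, so after position 4.
Linear molecule, 1 cut → 2 fragments:
  1–4 → 4 bp
  5–157 → 153 bp
Sorted largest to smallest: 153, 4 bp.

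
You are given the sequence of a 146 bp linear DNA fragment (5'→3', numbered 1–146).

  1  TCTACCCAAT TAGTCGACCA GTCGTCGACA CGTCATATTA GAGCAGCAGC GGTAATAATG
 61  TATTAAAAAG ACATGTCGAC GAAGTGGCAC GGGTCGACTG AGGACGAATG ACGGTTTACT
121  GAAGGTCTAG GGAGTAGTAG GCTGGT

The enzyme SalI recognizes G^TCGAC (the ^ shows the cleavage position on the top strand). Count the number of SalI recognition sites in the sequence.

4

GTCGAC occurs starting at positions 13, 24, 75, 93.
SalI cuts at 4 sites.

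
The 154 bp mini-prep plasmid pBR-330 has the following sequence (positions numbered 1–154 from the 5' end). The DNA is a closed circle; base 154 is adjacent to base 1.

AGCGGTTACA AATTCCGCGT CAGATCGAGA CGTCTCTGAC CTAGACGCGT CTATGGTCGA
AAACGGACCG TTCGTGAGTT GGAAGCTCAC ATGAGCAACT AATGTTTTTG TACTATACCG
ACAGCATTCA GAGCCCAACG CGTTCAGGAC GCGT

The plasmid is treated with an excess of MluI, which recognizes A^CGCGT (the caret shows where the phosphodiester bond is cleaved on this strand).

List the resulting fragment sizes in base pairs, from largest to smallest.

93, 50, 11 bp

MluI sites (ACGCGT) start at positions 45, 138, 149.
MluI cuts after the first base of each site, so after positions 45, 138, 149.
Circular molecule, 3 cuts → 3 fragments:
  46–138 → 93 bp
  139–149 → 11 bp
  150–154 then 1–45 → 5 + 45 = 50 bp
Sorted largest to smallest: 93, 50, 11 bp.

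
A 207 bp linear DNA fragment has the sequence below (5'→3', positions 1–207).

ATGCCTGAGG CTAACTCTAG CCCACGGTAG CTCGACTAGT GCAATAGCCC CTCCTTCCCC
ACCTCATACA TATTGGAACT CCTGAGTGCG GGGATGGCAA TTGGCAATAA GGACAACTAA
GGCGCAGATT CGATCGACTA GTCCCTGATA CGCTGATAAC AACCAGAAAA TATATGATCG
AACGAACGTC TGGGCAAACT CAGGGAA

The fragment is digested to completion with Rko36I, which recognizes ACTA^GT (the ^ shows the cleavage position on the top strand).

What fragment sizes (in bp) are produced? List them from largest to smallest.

Rko36I sites (ACTAGT) start at positions 35, 137.
Rko36I cuts after base 4 of each site, so after positions 38, 140.
Linear molecule, 2 cuts → 3 fragments:
  1–38 → 38 bp
  39–140 → 102 bp
  141–207 → 67 bp
Sorted largest to smallest: 102, 67, 38 bp.

102, 67, 38 bp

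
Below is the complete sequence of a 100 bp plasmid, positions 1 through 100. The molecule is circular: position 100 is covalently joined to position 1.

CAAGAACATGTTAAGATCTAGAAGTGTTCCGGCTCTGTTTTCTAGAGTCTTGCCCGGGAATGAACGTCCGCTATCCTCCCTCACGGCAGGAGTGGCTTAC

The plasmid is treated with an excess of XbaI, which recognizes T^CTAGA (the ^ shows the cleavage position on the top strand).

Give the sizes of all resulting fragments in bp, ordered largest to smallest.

XbaI sites (TCTAGA) start at positions 17, 41.
XbaI cuts after the first base of each site, so after positions 17, 41.
Circular molecule, 2 cuts → 2 fragments:
  18–41 → 24 bp
  42–100 then 1–17 → 59 + 17 = 76 bp
Sorted largest to smallest: 76, 24 bp.

76, 24 bp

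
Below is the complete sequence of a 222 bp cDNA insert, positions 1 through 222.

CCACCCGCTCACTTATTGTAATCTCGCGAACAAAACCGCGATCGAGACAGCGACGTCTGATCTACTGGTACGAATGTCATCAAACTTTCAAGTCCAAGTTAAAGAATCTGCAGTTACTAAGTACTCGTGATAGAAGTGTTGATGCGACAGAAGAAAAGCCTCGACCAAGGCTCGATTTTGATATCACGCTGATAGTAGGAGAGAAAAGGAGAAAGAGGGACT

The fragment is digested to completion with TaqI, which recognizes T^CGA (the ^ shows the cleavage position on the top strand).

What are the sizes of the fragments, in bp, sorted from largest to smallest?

119, 50, 42, 11 bp

TaqI sites (TCGA) start at positions 42, 161, 172.
TaqI cuts after the first base of each site, so after positions 42, 161, 172.
Linear molecule, 3 cuts → 4 fragments:
  1–42 → 42 bp
  43–161 → 119 bp
  162–172 → 11 bp
  173–222 → 50 bp
Sorted largest to smallest: 119, 50, 42, 11 bp.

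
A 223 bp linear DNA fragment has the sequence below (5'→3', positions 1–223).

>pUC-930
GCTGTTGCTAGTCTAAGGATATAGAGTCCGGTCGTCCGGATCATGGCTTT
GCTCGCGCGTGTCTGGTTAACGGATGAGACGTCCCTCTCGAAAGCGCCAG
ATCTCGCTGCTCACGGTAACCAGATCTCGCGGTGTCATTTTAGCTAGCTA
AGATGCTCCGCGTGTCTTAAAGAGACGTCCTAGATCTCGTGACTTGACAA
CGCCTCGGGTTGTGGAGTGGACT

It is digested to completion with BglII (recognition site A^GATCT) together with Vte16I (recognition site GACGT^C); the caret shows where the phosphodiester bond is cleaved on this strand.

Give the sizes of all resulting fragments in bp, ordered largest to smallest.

82, 56, 41, 23, 17, 4 bp

BglII sites (AGATCT) start at positions 99, 122, 182.
BglII cuts after the first base of each site, so after positions 99, 122, 182.
Vte16I sites (GACGTC) start at positions 78, 174.
Vte16I cuts after base 5 of each site (before the last base), so after positions 82, 178.
Combined cut positions: 82, 99, 122, 178, 182.
Linear molecule, 5 cuts → 6 fragments:
  1–82 → 82 bp
  83–99 → 17 bp
  100–122 → 23 bp
  123–178 → 56 bp
  179–182 → 4 bp
  183–223 → 41 bp
Sorted largest to smallest: 82, 56, 41, 23, 17, 4 bp.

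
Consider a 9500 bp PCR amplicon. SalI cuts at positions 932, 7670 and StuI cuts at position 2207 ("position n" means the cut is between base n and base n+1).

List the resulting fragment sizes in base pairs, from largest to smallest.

Combined cut positions (sorted): 932, 2207, 7670.
Linear molecule, 3 cuts → 4 fragments:
  932 − 0 = 932 bp
  2207 − 932 = 1275 bp
  7670 − 2207 = 5463 bp
  9500 − 7670 = 1830 bp
Sorted largest to smallest: 5463, 1830, 1275, 932 bp.

5463, 1830, 1275, 932 bp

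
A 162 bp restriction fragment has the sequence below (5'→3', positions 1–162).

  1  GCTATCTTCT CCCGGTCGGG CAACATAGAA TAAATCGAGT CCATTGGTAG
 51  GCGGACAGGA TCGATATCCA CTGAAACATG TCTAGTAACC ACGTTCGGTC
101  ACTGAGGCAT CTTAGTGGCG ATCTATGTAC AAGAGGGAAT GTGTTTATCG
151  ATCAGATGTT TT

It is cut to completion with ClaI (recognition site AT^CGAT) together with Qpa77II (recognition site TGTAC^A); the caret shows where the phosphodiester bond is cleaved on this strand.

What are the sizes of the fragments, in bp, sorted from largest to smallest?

69, 61, 18, 14 bp

ClaI sites (ATCGAT) start at positions 60, 147.
ClaI cuts after base 2 of each site, so after positions 61, 148.
The Qpa77II site (TGTACA) starts at position 126.
Qpa77II cuts after base 5 of each site (before the last base), so after position 130.
Combined cut positions: 61, 130, 148.
Linear molecule, 3 cuts → 4 fragments:
  1–61 → 61 bp
  62–130 → 69 bp
  131–148 → 18 bp
  149–162 → 14 bp
Sorted largest to smallest: 69, 61, 18, 14 bp.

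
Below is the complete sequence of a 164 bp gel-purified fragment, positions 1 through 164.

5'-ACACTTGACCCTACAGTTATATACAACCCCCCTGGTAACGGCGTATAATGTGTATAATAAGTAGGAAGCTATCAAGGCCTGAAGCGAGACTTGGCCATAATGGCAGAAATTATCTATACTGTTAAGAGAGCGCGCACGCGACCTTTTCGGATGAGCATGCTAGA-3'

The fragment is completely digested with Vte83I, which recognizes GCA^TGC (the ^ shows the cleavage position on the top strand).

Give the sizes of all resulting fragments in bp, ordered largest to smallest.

157, 7 bp

The Vte83I site (GCATGC) starts at position 155.
Vte83I cuts after base 3 of each site, so after position 157.
Linear molecule, 1 cut → 2 fragments:
  1–157 → 157 bp
  158–164 → 7 bp
Sorted largest to smallest: 157, 7 bp.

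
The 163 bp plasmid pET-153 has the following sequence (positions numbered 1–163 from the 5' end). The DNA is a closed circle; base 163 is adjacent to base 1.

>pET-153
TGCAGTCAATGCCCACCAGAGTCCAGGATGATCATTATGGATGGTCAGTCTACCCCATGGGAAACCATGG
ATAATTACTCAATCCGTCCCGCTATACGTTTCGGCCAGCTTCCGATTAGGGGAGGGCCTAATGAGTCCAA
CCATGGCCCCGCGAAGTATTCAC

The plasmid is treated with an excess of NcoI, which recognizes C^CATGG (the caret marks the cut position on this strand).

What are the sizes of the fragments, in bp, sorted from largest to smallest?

NcoI sites (CCATGG) start at positions 55, 65, 141.
NcoI cuts after the first base of each site, so after positions 55, 65, 141.
Circular molecule, 3 cuts → 3 fragments:
  56–65 → 10 bp
  66–141 → 76 bp
  142–163 then 1–55 → 22 + 55 = 77 bp
Sorted largest to smallest: 77, 76, 10 bp.

77, 76, 10 bp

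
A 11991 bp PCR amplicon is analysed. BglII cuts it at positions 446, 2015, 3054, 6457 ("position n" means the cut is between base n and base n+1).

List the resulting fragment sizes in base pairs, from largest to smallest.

Linear molecule, 4 cuts → 5 fragments:
  446 − 0 = 446 bp
  2015 − 446 = 1569 bp
  3054 − 2015 = 1039 bp
  6457 − 3054 = 3403 bp
  11991 − 6457 = 5534 bp
Sorted largest to smallest: 5534, 3403, 1569, 1039, 446 bp.

5534, 3403, 1569, 1039, 446 bp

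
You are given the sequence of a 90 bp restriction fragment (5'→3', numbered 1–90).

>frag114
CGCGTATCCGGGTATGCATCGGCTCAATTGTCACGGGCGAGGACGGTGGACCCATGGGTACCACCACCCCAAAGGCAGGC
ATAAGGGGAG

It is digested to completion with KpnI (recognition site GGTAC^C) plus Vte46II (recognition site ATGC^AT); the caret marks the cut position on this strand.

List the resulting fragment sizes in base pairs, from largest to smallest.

The KpnI site (GGTACC) starts at position 57.
KpnI cuts after base 5 of each site (before the last base), so after position 61.
The Vte46II site (ATGCAT) starts at position 14.
Vte46II cuts after base 4 of each site, so after position 17.
Combined cut positions: 17, 61.
Linear molecule, 2 cuts → 3 fragments:
  1–17 → 17 bp
  18–61 → 44 bp
  62–90 → 29 bp
Sorted largest to smallest: 44, 29, 17 bp.

44, 29, 17 bp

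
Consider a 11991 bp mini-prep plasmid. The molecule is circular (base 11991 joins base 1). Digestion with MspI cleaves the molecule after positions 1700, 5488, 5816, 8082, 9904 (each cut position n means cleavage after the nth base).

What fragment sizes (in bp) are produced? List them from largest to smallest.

Circular molecule, 5 cuts → 5 fragments:
  5488 − 1700 = 3788 bp
  5816 − 5488 = 328 bp
  8082 − 5816 = 2266 bp
  9904 − 8082 = 1822 bp
  wrap: 11991 − 9904 + 1700 = 3787 bp
Sorted largest to smallest: 3788, 3787, 2266, 1822, 328 bp.

3788, 3787, 2266, 1822, 328 bp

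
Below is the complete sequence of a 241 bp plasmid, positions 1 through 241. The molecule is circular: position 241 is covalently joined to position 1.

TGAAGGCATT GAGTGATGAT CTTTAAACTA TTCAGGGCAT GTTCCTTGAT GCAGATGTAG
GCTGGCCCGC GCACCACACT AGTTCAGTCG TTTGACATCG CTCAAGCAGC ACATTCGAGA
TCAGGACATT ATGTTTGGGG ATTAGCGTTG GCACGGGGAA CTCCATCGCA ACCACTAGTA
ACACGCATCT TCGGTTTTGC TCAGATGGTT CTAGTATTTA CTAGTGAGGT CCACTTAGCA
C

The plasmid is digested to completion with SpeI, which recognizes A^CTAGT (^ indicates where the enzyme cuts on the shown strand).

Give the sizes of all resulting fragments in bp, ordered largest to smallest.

99, 96, 46 bp

SpeI sites (ACTAGT) start at positions 78, 174, 220.
SpeI cuts after the first base of each site, so after positions 78, 174, 220.
Circular molecule, 3 cuts → 3 fragments:
  79–174 → 96 bp
  175–220 → 46 bp
  221–241 then 1–78 → 21 + 78 = 99 bp
Sorted largest to smallest: 99, 96, 46 bp.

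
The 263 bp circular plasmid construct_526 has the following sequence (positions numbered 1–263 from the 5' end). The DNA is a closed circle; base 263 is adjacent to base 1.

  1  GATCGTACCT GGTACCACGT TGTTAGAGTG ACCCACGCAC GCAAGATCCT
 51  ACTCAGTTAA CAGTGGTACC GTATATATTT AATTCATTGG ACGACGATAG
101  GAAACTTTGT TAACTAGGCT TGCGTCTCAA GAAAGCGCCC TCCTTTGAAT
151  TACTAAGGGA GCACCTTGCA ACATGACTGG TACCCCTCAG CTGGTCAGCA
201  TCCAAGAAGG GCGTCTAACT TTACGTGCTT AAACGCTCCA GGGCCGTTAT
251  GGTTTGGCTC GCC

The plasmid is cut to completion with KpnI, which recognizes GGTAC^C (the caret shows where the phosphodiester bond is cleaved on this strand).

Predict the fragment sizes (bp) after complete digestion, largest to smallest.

114, 95, 54 bp

KpnI sites (GGTACC) start at positions 11, 65, 179.
KpnI cuts after base 5 of each site (before the last base), so after positions 15, 69, 183.
Circular molecule, 3 cuts → 3 fragments:
  16–69 → 54 bp
  70–183 → 114 bp
  184–263 then 1–15 → 80 + 15 = 95 bp
Sorted largest to smallest: 114, 95, 54 bp.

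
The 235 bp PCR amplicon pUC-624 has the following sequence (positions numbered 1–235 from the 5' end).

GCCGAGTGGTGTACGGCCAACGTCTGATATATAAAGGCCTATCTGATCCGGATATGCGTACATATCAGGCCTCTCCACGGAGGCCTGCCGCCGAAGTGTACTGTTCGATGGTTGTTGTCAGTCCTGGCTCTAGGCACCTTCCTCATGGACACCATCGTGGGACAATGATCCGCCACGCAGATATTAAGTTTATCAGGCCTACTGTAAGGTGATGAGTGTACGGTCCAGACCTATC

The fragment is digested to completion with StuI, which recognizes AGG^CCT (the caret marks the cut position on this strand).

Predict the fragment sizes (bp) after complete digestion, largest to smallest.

StuI sites (AGGCCT) start at positions 35, 67, 81, 195.
StuI cuts after base 3 of each site, so after positions 37, 69, 83, 197.
Linear molecule, 4 cuts → 5 fragments:
  1–37 → 37 bp
  38–69 → 32 bp
  70–83 → 14 bp
  84–197 → 114 bp
  198–235 → 38 bp
Sorted largest to smallest: 114, 38, 37, 32, 14 bp.

114, 38, 37, 32, 14 bp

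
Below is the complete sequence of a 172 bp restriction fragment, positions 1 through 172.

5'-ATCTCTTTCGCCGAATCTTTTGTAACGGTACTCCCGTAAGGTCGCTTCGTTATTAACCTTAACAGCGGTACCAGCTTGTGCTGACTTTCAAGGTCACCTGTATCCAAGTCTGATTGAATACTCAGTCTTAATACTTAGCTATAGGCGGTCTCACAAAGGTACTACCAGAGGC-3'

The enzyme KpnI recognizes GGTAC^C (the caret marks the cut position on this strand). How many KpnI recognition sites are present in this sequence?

GGTACC occurs starting at position 67.
KpnI cuts at 1 site.

1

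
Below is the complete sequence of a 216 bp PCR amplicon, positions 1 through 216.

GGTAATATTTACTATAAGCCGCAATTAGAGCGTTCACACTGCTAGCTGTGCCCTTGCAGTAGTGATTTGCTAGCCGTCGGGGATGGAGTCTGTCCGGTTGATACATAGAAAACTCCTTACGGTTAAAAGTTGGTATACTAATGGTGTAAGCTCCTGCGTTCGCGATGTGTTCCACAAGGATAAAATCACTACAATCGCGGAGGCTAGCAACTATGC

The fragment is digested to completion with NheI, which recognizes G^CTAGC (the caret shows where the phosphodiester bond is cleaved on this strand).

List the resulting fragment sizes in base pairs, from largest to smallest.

134, 41, 28, 13 bp

NheI sites (GCTAGC) start at positions 41, 69, 203.
NheI cuts after the first base of each site, so after positions 41, 69, 203.
Linear molecule, 3 cuts → 4 fragments:
  1–41 → 41 bp
  42–69 → 28 bp
  70–203 → 134 bp
  204–216 → 13 bp
Sorted largest to smallest: 134, 41, 28, 13 bp.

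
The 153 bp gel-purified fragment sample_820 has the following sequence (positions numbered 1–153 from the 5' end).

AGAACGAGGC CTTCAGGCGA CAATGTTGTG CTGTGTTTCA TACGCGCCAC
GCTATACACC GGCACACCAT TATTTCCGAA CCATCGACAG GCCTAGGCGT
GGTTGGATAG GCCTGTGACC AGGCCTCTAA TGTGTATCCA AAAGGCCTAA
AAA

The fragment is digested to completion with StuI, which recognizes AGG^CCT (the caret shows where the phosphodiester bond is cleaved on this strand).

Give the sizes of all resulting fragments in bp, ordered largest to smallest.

82, 22, 20, 12, 9, 8 bp

StuI sites (AGGCCT) start at positions 7, 89, 109, 121, 143.
StuI cuts after base 3 of each site, so after positions 9, 91, 111, 123, 145.
Linear molecule, 5 cuts → 6 fragments:
  1–9 → 9 bp
  10–91 → 82 bp
  92–111 → 20 bp
  112–123 → 12 bp
  124–145 → 22 bp
  146–153 → 8 bp
Sorted largest to smallest: 82, 22, 20, 12, 9, 8 bp.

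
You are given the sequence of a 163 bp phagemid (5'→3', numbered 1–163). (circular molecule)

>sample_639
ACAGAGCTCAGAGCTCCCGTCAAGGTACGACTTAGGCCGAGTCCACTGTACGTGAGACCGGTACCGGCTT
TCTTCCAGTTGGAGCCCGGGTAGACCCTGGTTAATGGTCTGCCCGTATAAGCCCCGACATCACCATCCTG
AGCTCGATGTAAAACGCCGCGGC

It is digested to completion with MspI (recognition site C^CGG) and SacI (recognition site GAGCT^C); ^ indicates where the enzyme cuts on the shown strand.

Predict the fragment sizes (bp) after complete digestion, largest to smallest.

58, 43, 27, 22, 7, 6 bp

MspI sites (CCGG) start at positions 58, 64, 86.
MspI cuts after the first base of each site, so after positions 58, 64, 86.
SacI sites (GAGCTC) start at positions 4, 11, 140.
SacI cuts after base 5 of each site (before the last base), so after positions 8, 15, 144.
Combined cut positions: 8, 15, 58, 64, 86, 144.
Circular molecule, 6 cuts → 6 fragments:
  9–15 → 7 bp
  16–58 → 43 bp
  59–64 → 6 bp
  65–86 → 22 bp
  87–144 → 58 bp
  145–163 then 1–8 → 19 + 8 = 27 bp
Sorted largest to smallest: 58, 43, 27, 22, 7, 6 bp.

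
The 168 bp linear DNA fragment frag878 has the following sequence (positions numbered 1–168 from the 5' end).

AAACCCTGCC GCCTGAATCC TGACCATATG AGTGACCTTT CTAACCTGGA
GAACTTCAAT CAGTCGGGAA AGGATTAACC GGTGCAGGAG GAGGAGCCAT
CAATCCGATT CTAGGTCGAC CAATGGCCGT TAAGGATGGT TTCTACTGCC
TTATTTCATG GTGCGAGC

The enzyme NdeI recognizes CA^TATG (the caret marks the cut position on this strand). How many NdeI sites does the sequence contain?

CATATG occurs starting at position 25.
NdeI cuts at 1 site.

1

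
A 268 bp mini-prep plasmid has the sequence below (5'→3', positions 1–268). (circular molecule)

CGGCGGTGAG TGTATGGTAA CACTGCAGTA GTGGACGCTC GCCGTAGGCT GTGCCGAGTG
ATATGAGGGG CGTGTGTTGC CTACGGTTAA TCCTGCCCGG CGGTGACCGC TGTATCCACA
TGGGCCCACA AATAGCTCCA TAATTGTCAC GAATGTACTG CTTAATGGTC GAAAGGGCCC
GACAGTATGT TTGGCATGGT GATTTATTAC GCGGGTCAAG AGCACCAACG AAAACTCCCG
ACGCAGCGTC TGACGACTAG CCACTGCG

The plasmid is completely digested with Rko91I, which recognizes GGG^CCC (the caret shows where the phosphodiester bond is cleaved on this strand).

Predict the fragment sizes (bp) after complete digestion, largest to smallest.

Rko91I sites (GGGCCC) start at positions 122, 175.
Rko91I cuts after base 3 of each site, so after positions 124, 177.
Circular molecule, 2 cuts → 2 fragments:
  125–177 → 53 bp
  178–268 then 1–124 → 91 + 124 = 215 bp
Sorted largest to smallest: 215, 53 bp.

215, 53 bp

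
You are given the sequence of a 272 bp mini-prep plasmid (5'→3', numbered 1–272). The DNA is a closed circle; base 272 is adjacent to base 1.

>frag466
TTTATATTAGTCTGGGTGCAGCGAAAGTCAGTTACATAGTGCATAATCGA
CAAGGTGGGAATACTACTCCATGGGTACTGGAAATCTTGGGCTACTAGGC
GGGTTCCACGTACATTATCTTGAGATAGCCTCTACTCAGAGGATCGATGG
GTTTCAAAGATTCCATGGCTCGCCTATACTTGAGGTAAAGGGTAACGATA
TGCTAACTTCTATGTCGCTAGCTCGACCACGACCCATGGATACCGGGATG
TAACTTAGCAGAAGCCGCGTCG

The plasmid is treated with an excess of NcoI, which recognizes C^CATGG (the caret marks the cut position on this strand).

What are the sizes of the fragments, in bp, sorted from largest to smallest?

107, 94, 71 bp

NcoI sites (CCATGG) start at positions 69, 163, 234.
NcoI cuts after the first base of each site, so after positions 69, 163, 234.
Circular molecule, 3 cuts → 3 fragments:
  70–163 → 94 bp
  164–234 → 71 bp
  235–272 then 1–69 → 38 + 69 = 107 bp
Sorted largest to smallest: 107, 94, 71 bp.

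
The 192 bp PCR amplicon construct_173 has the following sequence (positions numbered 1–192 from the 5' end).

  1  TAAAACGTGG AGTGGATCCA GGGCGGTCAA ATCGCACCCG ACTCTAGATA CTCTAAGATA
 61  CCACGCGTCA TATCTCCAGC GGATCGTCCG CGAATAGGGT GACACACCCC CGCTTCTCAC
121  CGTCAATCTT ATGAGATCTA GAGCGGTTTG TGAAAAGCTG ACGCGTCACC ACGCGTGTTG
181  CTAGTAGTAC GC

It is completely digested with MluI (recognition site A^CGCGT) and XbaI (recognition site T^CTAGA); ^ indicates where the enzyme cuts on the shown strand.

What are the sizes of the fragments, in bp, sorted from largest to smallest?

74, 43, 24, 21, 20, 10 bp

MluI sites (ACGCGT) start at positions 63, 161, 171.
MluI cuts after the first base of each site, so after positions 63, 161, 171.
XbaI sites (TCTAGA) start at positions 43, 137.
XbaI cuts after the first base of each site, so after positions 43, 137.
Combined cut positions: 43, 63, 137, 161, 171.
Linear molecule, 5 cuts → 6 fragments:
  1–43 → 43 bp
  44–63 → 20 bp
  64–137 → 74 bp
  138–161 → 24 bp
  162–171 → 10 bp
  172–192 → 21 bp
Sorted largest to smallest: 74, 43, 24, 21, 20, 10 bp.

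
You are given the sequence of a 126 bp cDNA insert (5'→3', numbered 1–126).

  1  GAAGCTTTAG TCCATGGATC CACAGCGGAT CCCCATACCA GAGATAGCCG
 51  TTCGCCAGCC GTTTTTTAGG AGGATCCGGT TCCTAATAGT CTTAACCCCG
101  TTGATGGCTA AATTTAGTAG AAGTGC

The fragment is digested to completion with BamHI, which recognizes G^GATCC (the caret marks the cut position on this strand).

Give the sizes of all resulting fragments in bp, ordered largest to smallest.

54, 45, 16, 11 bp

BamHI sites (GGATCC) start at positions 16, 27, 72.
BamHI cuts after the first base of each site, so after positions 16, 27, 72.
Linear molecule, 3 cuts → 4 fragments:
  1–16 → 16 bp
  17–27 → 11 bp
  28–72 → 45 bp
  73–126 → 54 bp
Sorted largest to smallest: 54, 45, 16, 11 bp.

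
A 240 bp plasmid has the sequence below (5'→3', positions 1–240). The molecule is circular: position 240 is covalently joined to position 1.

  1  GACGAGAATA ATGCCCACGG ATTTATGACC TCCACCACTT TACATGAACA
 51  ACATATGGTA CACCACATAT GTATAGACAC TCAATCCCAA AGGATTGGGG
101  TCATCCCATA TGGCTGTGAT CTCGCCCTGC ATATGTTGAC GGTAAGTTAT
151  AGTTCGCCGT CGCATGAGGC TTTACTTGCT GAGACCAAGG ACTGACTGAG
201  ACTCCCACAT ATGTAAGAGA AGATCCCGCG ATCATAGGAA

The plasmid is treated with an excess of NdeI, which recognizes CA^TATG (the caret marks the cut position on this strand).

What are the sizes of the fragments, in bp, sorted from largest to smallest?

NdeI sites (CATATG) start at positions 52, 66, 107, 130, 208.
NdeI cuts after base 2 of each site, so after positions 53, 67, 108, 131, 209.
Circular molecule, 5 cuts → 5 fragments:
  54–67 → 14 bp
  68–108 → 41 bp
  109–131 → 23 bp
  132–209 → 78 bp
  210–240 then 1–53 → 31 + 53 = 84 bp
Sorted largest to smallest: 84, 78, 41, 23, 14 bp.

84, 78, 41, 23, 14 bp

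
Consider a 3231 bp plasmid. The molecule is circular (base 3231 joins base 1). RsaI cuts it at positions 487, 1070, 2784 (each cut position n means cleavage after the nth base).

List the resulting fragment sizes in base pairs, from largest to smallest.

Circular molecule, 3 cuts → 3 fragments:
  1070 − 487 = 583 bp
  2784 − 1070 = 1714 bp
  wrap: 3231 − 2784 + 487 = 934 bp
Sorted largest to smallest: 1714, 934, 583 bp.

1714, 934, 583 bp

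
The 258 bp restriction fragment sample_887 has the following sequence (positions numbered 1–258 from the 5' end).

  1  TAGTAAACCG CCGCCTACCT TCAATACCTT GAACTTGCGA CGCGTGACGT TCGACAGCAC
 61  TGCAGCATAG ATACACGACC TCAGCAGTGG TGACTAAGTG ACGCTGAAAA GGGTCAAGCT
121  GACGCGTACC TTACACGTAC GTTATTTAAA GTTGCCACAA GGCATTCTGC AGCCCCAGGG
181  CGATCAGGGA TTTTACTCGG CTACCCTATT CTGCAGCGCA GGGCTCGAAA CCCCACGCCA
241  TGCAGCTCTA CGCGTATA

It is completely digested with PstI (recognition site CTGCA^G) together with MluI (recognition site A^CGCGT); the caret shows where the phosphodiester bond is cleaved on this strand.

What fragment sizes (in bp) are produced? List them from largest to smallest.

58, 49, 44, 40, 35, 24, 8 bp

PstI sites (CTGCAG) start at positions 60, 167, 211.
PstI cuts after base 5 of each site (before the last base), so after positions 64, 171, 215.
MluI sites (ACGCGT) start at positions 40, 122, 250.
MluI cuts after the first base of each site, so after positions 40, 122, 250.
Combined cut positions: 40, 64, 122, 171, 215, 250.
Linear molecule, 6 cuts → 7 fragments:
  1–40 → 40 bp
  41–64 → 24 bp
  65–122 → 58 bp
  123–171 → 49 bp
  172–215 → 44 bp
  216–250 → 35 bp
  251–258 → 8 bp
Sorted largest to smallest: 58, 49, 44, 40, 35, 24, 8 bp.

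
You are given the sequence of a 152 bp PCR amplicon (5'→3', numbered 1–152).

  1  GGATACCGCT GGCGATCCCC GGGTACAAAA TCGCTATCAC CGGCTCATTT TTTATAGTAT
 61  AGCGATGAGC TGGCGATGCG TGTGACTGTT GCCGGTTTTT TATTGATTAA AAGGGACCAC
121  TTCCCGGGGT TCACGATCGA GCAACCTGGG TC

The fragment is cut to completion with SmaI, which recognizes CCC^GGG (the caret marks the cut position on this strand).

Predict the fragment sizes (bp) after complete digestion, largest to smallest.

105, 27, 20 bp

SmaI sites (CCCGGG) start at positions 18, 123.
SmaI cuts after base 3 of each site, so after positions 20, 125.
Linear molecule, 2 cuts → 3 fragments:
  1–20 → 20 bp
  21–125 → 105 bp
  126–152 → 27 bp
Sorted largest to smallest: 105, 27, 20 bp.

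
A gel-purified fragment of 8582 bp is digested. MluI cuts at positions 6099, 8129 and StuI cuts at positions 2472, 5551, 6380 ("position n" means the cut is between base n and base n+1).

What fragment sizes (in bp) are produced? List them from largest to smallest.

Combined cut positions (sorted): 2472, 5551, 6099, 6380, 8129.
Linear molecule, 5 cuts → 6 fragments:
  2472 − 0 = 2472 bp
  5551 − 2472 = 3079 bp
  6099 − 5551 = 548 bp
  6380 − 6099 = 281 bp
  8129 − 6380 = 1749 bp
  8582 − 8129 = 453 bp
Sorted largest to smallest: 3079, 2472, 1749, 548, 453, 281 bp.

3079, 2472, 1749, 548, 453, 281 bp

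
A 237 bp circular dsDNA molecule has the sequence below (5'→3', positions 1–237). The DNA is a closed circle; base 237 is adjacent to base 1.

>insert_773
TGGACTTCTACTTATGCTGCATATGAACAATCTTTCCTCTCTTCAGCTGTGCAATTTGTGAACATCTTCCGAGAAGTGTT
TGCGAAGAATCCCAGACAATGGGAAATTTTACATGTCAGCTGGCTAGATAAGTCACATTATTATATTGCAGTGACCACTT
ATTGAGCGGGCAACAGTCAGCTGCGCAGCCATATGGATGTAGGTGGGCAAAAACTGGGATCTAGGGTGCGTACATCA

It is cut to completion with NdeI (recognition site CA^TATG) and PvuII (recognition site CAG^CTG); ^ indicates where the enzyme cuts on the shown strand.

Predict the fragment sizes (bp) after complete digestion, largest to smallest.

73, 67, 61, 25, 11 bp

NdeI sites (CATATG) start at positions 20, 190.
NdeI cuts after base 2 of each site, so after positions 21, 191.
PvuII sites (CAGCTG) start at positions 44, 117, 178.
PvuII cuts after base 3 of each site, so after positions 46, 119, 180.
Combined cut positions: 21, 46, 119, 180, 191.
Circular molecule, 5 cuts → 5 fragments:
  22–46 → 25 bp
  47–119 → 73 bp
  120–180 → 61 bp
  181–191 → 11 bp
  192–237 then 1–21 → 46 + 21 = 67 bp
Sorted largest to smallest: 73, 67, 61, 25, 11 bp.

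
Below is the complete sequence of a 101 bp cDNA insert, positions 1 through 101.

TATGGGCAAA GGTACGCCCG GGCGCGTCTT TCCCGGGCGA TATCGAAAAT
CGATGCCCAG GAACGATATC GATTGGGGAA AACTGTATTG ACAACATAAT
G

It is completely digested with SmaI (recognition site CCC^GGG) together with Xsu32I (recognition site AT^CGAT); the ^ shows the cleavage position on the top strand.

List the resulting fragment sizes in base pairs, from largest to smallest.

32, 19, 19, 16, 15 bp

SmaI sites (CCCGGG) start at positions 17, 32.
SmaI cuts after base 3 of each site, so after positions 19, 34.
Xsu32I sites (ATCGAT) start at positions 49, 68.
Xsu32I cuts after base 2 of each site, so after positions 50, 69.
Combined cut positions: 19, 34, 50, 69.
Linear molecule, 4 cuts → 5 fragments:
  1–19 → 19 bp
  20–34 → 15 bp
  35–50 → 16 bp
  51–69 → 19 bp
  70–101 → 32 bp
Sorted largest to smallest: 32, 19, 19, 16, 15 bp.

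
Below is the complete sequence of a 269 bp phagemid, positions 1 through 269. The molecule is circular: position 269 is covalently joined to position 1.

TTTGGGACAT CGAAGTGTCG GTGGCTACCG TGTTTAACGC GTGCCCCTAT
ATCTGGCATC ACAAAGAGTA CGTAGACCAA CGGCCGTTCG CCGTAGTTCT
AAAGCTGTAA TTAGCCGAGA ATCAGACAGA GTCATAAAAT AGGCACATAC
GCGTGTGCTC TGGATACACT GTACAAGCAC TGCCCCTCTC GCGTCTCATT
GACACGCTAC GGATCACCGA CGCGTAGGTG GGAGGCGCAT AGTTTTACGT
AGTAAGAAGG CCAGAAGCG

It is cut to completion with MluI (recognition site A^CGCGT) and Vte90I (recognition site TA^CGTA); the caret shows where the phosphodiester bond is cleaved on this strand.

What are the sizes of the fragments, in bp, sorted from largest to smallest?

MluI sites (ACGCGT) start at positions 37, 149, 220.
MluI cuts after the first base of each site, so after positions 37, 149, 220.
Vte90I sites (TACGTA) start at positions 69, 246.
Vte90I cuts after base 2 of each site, so after positions 70, 247.
Combined cut positions: 37, 70, 149, 220, 247.
Circular molecule, 5 cuts → 5 fragments:
  38–70 → 33 bp
  71–149 → 79 bp
  150–220 → 71 bp
  221–247 → 27 bp
  248–269 then 1–37 → 22 + 37 = 59 bp
Sorted largest to smallest: 79, 71, 59, 33, 27 bp.

79, 71, 59, 33, 27 bp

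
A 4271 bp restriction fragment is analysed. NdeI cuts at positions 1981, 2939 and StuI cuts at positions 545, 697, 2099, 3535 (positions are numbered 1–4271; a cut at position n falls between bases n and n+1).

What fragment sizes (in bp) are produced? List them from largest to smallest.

Combined cut positions (sorted): 545, 697, 1981, 2099, 2939, 3535.
Linear molecule, 6 cuts → 7 fragments:
  545 − 0 = 545 bp
  697 − 545 = 152 bp
  1981 − 697 = 1284 bp
  2099 − 1981 = 118 bp
  2939 − 2099 = 840 bp
  3535 − 2939 = 596 bp
  4271 − 3535 = 736 bp
Sorted largest to smallest: 1284, 840, 736, 596, 545, 152, 118 bp.

1284, 840, 736, 596, 545, 152, 118 bp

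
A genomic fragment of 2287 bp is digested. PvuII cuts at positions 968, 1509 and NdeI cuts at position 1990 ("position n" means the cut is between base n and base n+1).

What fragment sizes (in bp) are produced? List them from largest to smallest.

Combined cut positions (sorted): 968, 1509, 1990.
Linear molecule, 3 cuts → 4 fragments:
  968 − 0 = 968 bp
  1509 − 968 = 541 bp
  1990 − 1509 = 481 bp
  2287 − 1990 = 297 bp
Sorted largest to smallest: 968, 541, 481, 297 bp.

968, 541, 481, 297 bp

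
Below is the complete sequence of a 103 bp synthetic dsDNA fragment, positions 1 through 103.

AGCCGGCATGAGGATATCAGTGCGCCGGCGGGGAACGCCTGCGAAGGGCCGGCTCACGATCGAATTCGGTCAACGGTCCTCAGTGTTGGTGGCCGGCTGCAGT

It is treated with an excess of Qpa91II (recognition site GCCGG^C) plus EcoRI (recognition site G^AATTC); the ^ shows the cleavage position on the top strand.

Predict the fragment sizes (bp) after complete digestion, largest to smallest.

34, 24, 22, 10, 7, 6 bp

Qpa91II sites (GCCGGC) start at positions 2, 24, 48, 92.
Qpa91II cuts after base 5 of each site (before the last base), so after positions 6, 28, 52, 96.
The EcoRI site (GAATTC) starts at position 62.
EcoRI cuts after the first base of each site, so after position 62.
Combined cut positions: 6, 28, 52, 62, 96.
Linear molecule, 5 cuts → 6 fragments:
  1–6 → 6 bp
  7–28 → 22 bp
  29–52 → 24 bp
  53–62 → 10 bp
  63–96 → 34 bp
  97–103 → 7 bp
Sorted largest to smallest: 34, 24, 22, 10, 7, 6 bp.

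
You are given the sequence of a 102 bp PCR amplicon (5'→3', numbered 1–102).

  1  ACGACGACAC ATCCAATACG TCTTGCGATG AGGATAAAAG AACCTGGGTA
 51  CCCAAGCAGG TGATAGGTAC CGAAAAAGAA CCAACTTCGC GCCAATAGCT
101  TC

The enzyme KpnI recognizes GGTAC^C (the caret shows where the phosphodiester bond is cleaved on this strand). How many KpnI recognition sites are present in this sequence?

GGTACC occurs starting at positions 47, 66.
KpnI cuts at 2 sites.

2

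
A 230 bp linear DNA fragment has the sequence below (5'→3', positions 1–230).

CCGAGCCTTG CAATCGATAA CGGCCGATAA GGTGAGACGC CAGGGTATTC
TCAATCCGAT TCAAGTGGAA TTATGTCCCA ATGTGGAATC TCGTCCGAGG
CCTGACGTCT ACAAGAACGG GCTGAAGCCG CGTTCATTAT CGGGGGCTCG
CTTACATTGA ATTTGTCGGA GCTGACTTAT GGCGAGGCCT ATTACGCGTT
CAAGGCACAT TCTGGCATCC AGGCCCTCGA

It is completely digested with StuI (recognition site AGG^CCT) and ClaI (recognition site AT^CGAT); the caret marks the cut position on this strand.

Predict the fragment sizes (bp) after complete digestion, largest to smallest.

StuI sites (AGGCCT) start at positions 98, 185.
StuI cuts after base 3 of each site, so after positions 100, 187.
The ClaI site (ATCGAT) starts at position 13.
ClaI cuts after base 2 of each site, so after position 14.
Combined cut positions: 14, 100, 187.
Linear molecule, 3 cuts → 4 fragments:
  1–14 → 14 bp
  15–100 → 86 bp
  101–187 → 87 bp
  188–230 → 43 bp
Sorted largest to smallest: 87, 86, 43, 14 bp.

87, 86, 43, 14 bp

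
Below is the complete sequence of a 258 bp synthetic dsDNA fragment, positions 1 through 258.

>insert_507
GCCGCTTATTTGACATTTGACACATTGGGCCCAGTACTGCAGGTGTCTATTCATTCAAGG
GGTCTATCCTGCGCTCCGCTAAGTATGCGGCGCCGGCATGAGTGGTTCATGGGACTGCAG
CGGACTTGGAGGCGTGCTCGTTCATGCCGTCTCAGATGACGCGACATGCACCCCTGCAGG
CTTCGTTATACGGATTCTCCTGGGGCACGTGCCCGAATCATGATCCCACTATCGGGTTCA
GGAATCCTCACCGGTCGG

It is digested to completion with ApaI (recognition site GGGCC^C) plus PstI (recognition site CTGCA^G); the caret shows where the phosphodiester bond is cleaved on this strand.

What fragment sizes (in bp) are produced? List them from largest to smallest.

The ApaI site (GGGCCC) starts at position 27.
ApaI cuts after base 5 of each site (before the last base), so after position 31.
PstI sites (CTGCAG) start at positions 37, 115, 174.
PstI cuts after base 5 of each site (before the last base), so after positions 41, 119, 178.
Combined cut positions: 31, 41, 119, 178.
Linear molecule, 4 cuts → 5 fragments:
  1–31 → 31 bp
  32–41 → 10 bp
  42–119 → 78 bp
  120–178 → 59 bp
  179–258 → 80 bp
Sorted largest to smallest: 80, 78, 59, 31, 10 bp.

80, 78, 59, 31, 10 bp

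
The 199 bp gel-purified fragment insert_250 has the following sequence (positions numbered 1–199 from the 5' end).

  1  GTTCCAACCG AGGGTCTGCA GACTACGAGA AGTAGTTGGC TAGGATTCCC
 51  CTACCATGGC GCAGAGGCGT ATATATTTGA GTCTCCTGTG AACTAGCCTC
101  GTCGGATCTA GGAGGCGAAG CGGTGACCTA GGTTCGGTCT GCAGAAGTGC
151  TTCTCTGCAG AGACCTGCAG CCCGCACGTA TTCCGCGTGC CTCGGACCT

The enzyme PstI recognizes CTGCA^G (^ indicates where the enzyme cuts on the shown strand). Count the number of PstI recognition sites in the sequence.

4

CTGCAG occurs starting at positions 16, 139, 155, 165.
PstI cuts at 4 sites.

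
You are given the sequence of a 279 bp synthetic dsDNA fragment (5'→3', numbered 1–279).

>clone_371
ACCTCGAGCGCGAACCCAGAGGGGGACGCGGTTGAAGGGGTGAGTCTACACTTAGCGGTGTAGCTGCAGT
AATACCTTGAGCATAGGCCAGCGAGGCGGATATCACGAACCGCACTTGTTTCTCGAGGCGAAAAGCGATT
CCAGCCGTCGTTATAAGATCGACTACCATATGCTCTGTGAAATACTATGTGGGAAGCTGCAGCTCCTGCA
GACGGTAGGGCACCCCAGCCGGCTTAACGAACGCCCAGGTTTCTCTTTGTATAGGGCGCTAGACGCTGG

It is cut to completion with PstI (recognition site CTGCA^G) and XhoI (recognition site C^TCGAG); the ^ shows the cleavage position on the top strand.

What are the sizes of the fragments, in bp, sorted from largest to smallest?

79, 69, 65, 54, 9, 3 bp

PstI sites (CTGCAG) start at positions 64, 197, 206.
PstI cuts after base 5 of each site (before the last base), so after positions 68, 201, 210.
XhoI sites (CTCGAG) start at positions 3, 122.
XhoI cuts after the first base of each site, so after positions 3, 122.
Combined cut positions: 3, 68, 122, 201, 210.
Linear molecule, 5 cuts → 6 fragments:
  1–3 → 3 bp
  4–68 → 65 bp
  69–122 → 54 bp
  123–201 → 79 bp
  202–210 → 9 bp
  211–279 → 69 bp
Sorted largest to smallest: 79, 69, 65, 54, 9, 3 bp.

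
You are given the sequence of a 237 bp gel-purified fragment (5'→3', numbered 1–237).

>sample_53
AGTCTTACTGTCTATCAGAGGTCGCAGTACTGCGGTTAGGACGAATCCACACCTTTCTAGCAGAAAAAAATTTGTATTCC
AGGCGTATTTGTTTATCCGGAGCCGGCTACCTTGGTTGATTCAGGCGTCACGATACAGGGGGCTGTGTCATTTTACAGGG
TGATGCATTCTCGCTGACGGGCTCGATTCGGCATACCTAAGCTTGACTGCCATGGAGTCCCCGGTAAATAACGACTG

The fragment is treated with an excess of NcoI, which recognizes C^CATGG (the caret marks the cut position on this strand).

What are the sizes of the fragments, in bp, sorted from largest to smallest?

210, 27 bp

The NcoI site (CCATGG) starts at position 210.
NcoI cuts after the first base of each site, so after position 210.
Linear molecule, 1 cut → 2 fragments:
  1–210 → 210 bp
  211–237 → 27 bp
Sorted largest to smallest: 210, 27 bp.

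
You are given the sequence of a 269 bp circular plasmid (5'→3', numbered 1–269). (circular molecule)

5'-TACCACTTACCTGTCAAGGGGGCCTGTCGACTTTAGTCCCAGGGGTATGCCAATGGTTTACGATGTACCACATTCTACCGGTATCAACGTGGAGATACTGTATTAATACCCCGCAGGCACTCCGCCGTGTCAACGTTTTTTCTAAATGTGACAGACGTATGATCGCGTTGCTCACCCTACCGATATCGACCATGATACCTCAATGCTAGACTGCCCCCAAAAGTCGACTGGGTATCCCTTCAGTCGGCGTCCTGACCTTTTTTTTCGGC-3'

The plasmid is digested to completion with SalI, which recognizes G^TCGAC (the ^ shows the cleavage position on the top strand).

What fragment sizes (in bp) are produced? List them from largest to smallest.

SalI sites (GTCGAC) start at positions 26, 223.
SalI cuts after the first base of each site, so after positions 26, 223.
Circular molecule, 2 cuts → 2 fragments:
  27–223 → 197 bp
  224–269 then 1–26 → 46 + 26 = 72 bp
Sorted largest to smallest: 197, 72 bp.

197, 72 bp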